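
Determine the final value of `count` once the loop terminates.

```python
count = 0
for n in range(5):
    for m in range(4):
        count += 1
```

Let's trace through this code step by step.

Initialize: count = 0
Entering loop: for n in range(5):
After iteration 1: n = 0, count = 4
After iteration 2: n = 1, count = 8
After iteration 3: n = 2, count = 12
After iteration 4: n = 3, count = 16
After iteration 5: n = 4, count = 20
Loop ends.

Final answer: 20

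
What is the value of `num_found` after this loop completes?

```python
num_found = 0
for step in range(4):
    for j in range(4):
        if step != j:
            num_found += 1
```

Let's trace through this code step by step.

Initialize: num_found = 0
Entering loop: for step in range(4):
After iteration 1: step = 0, num_found = 3
After iteration 2: step = 1, num_found = 6
After iteration 3: step = 2, num_found = 9
After iteration 4: step = 3, num_found = 12
Loop ends.

Final answer: 12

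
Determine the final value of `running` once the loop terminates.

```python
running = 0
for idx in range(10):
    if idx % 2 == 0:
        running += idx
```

Let's trace through this code step by step.

Initialize: running = 0
Entering loop: for idx in range(10):
After iteration 1: idx = 0, running = 0
After iteration 2: idx = 1, running = 0
After iteration 3: idx = 2, running = 2
After iteration 4: idx = 3, running = 2
After iteration 5: idx = 4, running = 6
After iteration 6: idx = 5, running = 6
After iteration 7: idx = 6, running = 12
After iteration 8: idx = 7, running = 12
After iteration 9: idx = 8, running = 20
After iteration 10: idx = 9, running = 20
Loop ends.

Final answer: 20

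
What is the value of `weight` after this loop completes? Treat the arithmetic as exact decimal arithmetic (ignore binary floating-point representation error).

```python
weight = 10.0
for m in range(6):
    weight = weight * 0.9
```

Let's trace through this code step by step.

Initialize: weight = 10.0
Entering loop: for m in range(6):
After iteration 1: m = 0, weight = 9.0
After iteration 2: m = 1, weight = 8.1
After iteration 3: m = 2, weight = 7.29
After iteration 4: m = 3, weight = 6.561
After iteration 5: m = 4, weight = 5.9049
After iteration 6: m = 5, weight = 5.31441
Loop ends.

Final answer: 5.31441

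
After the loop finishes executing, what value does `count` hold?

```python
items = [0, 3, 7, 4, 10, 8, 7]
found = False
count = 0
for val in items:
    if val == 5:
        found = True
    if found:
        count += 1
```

Let's trace through this code step by step.

Initialize: items = [0, 3, 7, 4, 10, 8, 7]
Initialize: found = False
Initialize: count = 0
Entering loop: for val in items:
After iteration 1: val = 0, count = 0
After iteration 2: val = 3, count = 0
After iteration 3: val = 7, count = 0
After iteration 4: val = 4, count = 0
After iteration 5: val = 10, count = 0
After iteration 6: val = 8, count = 0
After iteration 7: val = 7, count = 0
Loop ends.

Final answer: 0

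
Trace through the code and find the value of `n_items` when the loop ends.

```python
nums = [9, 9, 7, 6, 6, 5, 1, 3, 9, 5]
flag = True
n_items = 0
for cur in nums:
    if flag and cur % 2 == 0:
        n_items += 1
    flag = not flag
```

Let's trace through this code step by step.

Initialize: nums = [9, 9, 7, 6, 6, 5, 1, 3, 9, 5]
Initialize: flag = True
Initialize: n_items = 0
Entering loop: for cur in nums:
After iteration 1: cur = 9, flag = False, n_items = 0
After iteration 2: cur = 9, flag = True, n_items = 0
After iteration 3: cur = 7, flag = False, n_items = 0
After iteration 4: cur = 6, flag = True, n_items = 0
After iteration 5: cur = 6, flag = False, n_items = 1
After iteration 6: cur = 5, flag = True, n_items = 1
After iteration 7: cur = 1, flag = False, n_items = 1
After iteration 8: cur = 3, flag = True, n_items = 1
After iteration 9: cur = 9, flag = False, n_items = 1
After iteration 10: cur = 5, flag = True, n_items = 1
Loop ends.

Final answer: 1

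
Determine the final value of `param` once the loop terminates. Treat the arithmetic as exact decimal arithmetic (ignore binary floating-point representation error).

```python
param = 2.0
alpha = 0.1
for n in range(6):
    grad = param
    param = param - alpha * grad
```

Let's trace through this code step by step.

Initialize: param = 2.0
Initialize: alpha = 0.1
Entering loop: for n in range(6):
After iteration 1: n = 0, param = 1.8, grad = 2.0
After iteration 2: n = 1, param = 1.62, grad = 1.8
After iteration 3: n = 2, param = 1.458, grad = 1.62
After iteration 4: n = 3, param = 1.3122, grad = 1.458
After iteration 5: n = 4, param = 1.18098, grad = 1.3122
After iteration 6: n = 5, param = 1.062882, grad = 1.18098
Loop ends.

Final answer: 1.062882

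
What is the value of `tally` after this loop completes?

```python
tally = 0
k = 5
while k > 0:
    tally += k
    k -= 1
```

Let's trace through this code step by step.

Initialize: tally = 0
Initialize: k = 5
Entering loop: while k > 0:
After iteration 1: tally = 5, k = 4
After iteration 2: tally = 9, k = 3
After iteration 3: tally = 12, k = 2
After iteration 4: tally = 14, k = 1
After iteration 5: tally = 15, k = 0
Loop ends.

Final answer: 15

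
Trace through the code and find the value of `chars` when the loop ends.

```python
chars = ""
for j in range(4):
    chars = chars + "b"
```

Let's trace through this code step by step.

Initialize: chars = ''
Entering loop: for j in range(4):
After iteration 1: j = 0, chars = 'b'
After iteration 2: j = 1, chars = 'bb'
After iteration 3: j = 2, chars = 'bbb'
After iteration 4: j = 3, chars = 'bbbb'
Loop ends.

Final answer: 'bbbb'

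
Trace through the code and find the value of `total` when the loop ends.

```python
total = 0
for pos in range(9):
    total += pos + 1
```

Let's trace through this code step by step.

Initialize: total = 0
Entering loop: for pos in range(9):
After iteration 1: pos = 0, total = 1
After iteration 2: pos = 1, total = 3
After iteration 3: pos = 2, total = 6
After iteration 4: pos = 3, total = 10
After iteration 5: pos = 4, total = 15
After iteration 6: pos = 5, total = 21
After iteration 7: pos = 6, total = 28
After iteration 8: pos = 7, total = 36
After iteration 9: pos = 8, total = 45
Loop ends.

Final answer: 45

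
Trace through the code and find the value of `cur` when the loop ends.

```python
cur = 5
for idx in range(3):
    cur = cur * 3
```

Let's trace through this code step by step.

Initialize: cur = 5
Entering loop: for idx in range(3):
After iteration 1: idx = 0, cur = 15
After iteration 2: idx = 1, cur = 45
After iteration 3: idx = 2, cur = 135
Loop ends.

Final answer: 135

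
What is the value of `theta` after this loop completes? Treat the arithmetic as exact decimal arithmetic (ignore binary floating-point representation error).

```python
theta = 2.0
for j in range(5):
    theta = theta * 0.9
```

Let's trace through this code step by step.

Initialize: theta = 2.0
Entering loop: for j in range(5):
After iteration 1: j = 0, theta = 1.8
After iteration 2: j = 1, theta = 1.62
After iteration 3: j = 2, theta = 1.458
After iteration 4: j = 3, theta = 1.3122
After iteration 5: j = 4, theta = 1.18098
Loop ends.

Final answer: 1.18098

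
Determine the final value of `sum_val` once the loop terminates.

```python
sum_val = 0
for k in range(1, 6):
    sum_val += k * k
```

Let's trace through this code step by step.

Initialize: sum_val = 0
Entering loop: for k in range(1, 6):
After iteration 1: k = 1, sum_val = 1
After iteration 2: k = 2, sum_val = 5
After iteration 3: k = 3, sum_val = 14
After iteration 4: k = 4, sum_val = 30
After iteration 5: k = 5, sum_val = 55
Loop ends.

Final answer: 55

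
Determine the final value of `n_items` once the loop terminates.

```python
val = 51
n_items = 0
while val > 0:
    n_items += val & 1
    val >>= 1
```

Let's trace through this code step by step.

Initialize: val = 51
Initialize: n_items = 0
Entering loop: while val > 0:
After iteration 1: val = 25, n_items = 1
After iteration 2: val = 12, n_items = 2
After iteration 3: val = 6, n_items = 2
After iteration 4: val = 3, n_items = 2
After iteration 5: val = 1, n_items = 3
After iteration 6: val = 0, n_items = 4
Loop ends.

Final answer: 4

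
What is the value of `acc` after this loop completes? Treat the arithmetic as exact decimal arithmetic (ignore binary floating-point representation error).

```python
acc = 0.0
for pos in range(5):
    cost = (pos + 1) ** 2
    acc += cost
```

Let's trace through this code step by step.

Initialize: acc = 0.0
Entering loop: for pos in range(5):
After iteration 1: pos = 0, acc = 1.0, cost = 1
After iteration 2: pos = 1, acc = 5.0, cost = 4
After iteration 3: pos = 2, acc = 14.0, cost = 9
After iteration 4: pos = 3, acc = 30.0, cost = 16
After iteration 5: pos = 4, acc = 55.0, cost = 25
Loop ends.

Final answer: 55.0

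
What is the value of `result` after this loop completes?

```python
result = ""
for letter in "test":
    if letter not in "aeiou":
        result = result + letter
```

Let's trace through this code step by step.

Initialize: result = ''
Entering loop: for letter in "test":
After iteration 1: letter = 't', result = 't'
After iteration 2: letter = 'e', result = 't'
After iteration 3: letter = 's', result = 'ts'
After iteration 4: letter = 't', result = 'tst'
Loop ends.

Final answer: 'tst'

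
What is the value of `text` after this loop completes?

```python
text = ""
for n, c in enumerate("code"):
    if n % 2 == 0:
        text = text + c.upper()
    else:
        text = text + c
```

Let's trace through this code step by step.

Initialize: text = ''
Entering loop: for n, c in enumerate("code"):
After iteration 1: n = 0, c = 'c', text = 'C'
After iteration 2: n = 1, c = 'o', text = 'Co'
After iteration 3: n = 2, c = 'd', text = 'CoD'
After iteration 4: n = 3, c = 'e', text = 'CoDe'
Loop ends.

Final answer: 'CoDe'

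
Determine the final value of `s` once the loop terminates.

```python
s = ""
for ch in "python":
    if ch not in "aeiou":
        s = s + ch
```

Let's trace through this code step by step.

Initialize: s = ''
Entering loop: for ch in "python":
After iteration 1: ch = 'p', s = 'p'
After iteration 2: ch = 'y', s = 'py'
After iteration 3: ch = 't', s = 'pyt'
After iteration 4: ch = 'h', s = 'pyth'
After iteration 5: ch = 'o', s = 'pyth'
After iteration 6: ch = 'n', s = 'pythn'
Loop ends.

Final answer: 'pythn'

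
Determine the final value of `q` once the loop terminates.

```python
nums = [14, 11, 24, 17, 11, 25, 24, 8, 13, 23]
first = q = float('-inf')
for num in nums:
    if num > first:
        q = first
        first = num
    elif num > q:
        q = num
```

Let's trace through this code step by step.

Initialize: nums = [14, 11, 24, 17, 11, 25, 24, 8, 13, 23]
Initialize: first = -inf
Initialize: q = -inf
Entering loop: for num in nums:
After iteration 1: num = 14, first = 14, q = -inf
After iteration 2: num = 11, first = 14, q = 11
After iteration 3: num = 24, first = 24, q = 14
After iteration 4: num = 17, first = 24, q = 17
After iteration 5: num = 11, first = 24, q = 17
After iteration 6: num = 25, first = 25, q = 24
After iteration 7: num = 24, first = 25, q = 24
After iteration 8: num = 8, first = 25, q = 24
After iteration 9: num = 13, first = 25, q = 24
After iteration 10: num = 23, first = 25, q = 24
Loop ends.

Final answer: 24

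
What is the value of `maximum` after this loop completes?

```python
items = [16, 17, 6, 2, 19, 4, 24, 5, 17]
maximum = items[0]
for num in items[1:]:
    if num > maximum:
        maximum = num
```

Let's trace through this code step by step.

Initialize: items = [16, 17, 6, 2, 19, 4, 24, 5, 17]
Initialize: maximum = 16
Entering loop: for num in items[1:]:
After iteration 1: num = 17, maximum = 17
After iteration 2: num = 6, maximum = 17
After iteration 3: num = 2, maximum = 17
After iteration 4: num = 19, maximum = 19
After iteration 5: num = 4, maximum = 19
After iteration 6: num = 24, maximum = 24
After iteration 7: num = 5, maximum = 24
After iteration 8: num = 17, maximum = 24
Loop ends.

Final answer: 24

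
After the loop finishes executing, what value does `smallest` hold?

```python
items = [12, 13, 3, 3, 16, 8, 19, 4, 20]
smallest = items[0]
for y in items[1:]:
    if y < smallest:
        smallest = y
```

Let's trace through this code step by step.

Initialize: items = [12, 13, 3, 3, 16, 8, 19, 4, 20]
Initialize: smallest = 12
Entering loop: for y in items[1:]:
After iteration 1: y = 13, smallest = 12
After iteration 2: y = 3, smallest = 3
After iteration 3: y = 3, smallest = 3
After iteration 4: y = 16, smallest = 3
After iteration 5: y = 8, smallest = 3
After iteration 6: y = 19, smallest = 3
After iteration 7: y = 4, smallest = 3
After iteration 8: y = 20, smallest = 3
Loop ends.

Final answer: 3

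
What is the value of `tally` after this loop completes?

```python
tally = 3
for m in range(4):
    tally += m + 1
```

Let's trace through this code step by step.

Initialize: tally = 3
Entering loop: for m in range(4):
After iteration 1: m = 0, tally = 4
After iteration 2: m = 1, tally = 6
After iteration 3: m = 2, tally = 9
After iteration 4: m = 3, tally = 13
Loop ends.

Final answer: 13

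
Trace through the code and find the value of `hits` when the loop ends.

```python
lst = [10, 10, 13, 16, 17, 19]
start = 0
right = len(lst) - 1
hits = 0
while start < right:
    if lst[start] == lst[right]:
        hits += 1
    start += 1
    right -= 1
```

Let's trace through this code step by step.

Initialize: lst = [10, 10, 13, 16, 17, 19]
Initialize: start = 0
Initialize: right = 5
Initialize: hits = 0
Entering loop: while start < right:
After iteration 1: start = 1, right = 4, hits = 0
After iteration 2: start = 2, right = 3, hits = 0
After iteration 3: start = 3, right = 2, hits = 0
Loop ends.

Final answer: 0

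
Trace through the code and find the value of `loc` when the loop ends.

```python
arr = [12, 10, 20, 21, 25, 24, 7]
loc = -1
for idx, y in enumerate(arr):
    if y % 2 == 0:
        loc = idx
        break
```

Let's trace through this code step by step.

Initialize: arr = [12, 10, 20, 21, 25, 24, 7]
Initialize: loc = -1
Entering loop: for idx, y in enumerate(arr):
After iteration 1: idx = 0, y = 12, loc = 0
Loop ends.

Final answer: 0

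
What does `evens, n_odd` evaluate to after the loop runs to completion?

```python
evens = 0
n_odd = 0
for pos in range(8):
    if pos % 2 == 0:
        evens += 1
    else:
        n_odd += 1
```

Let's trace through this code step by step.

Initialize: evens = 0
Initialize: n_odd = 0
Entering loop: for pos in range(8):
After iteration 1: pos = 0, evens = 1, n_odd = 0
After iteration 2: pos = 1, evens = 1, n_odd = 1
After iteration 3: pos = 2, evens = 2, n_odd = 1
After iteration 4: pos = 3, evens = 2, n_odd = 2
After iteration 5: pos = 4, evens = 3, n_odd = 2
After iteration 6: pos = 5, evens = 3, n_odd = 3
After iteration 7: pos = 6, evens = 4, n_odd = 3
After iteration 8: pos = 7, evens = 4, n_odd = 4
Loop ends.

Final answer: 4, 4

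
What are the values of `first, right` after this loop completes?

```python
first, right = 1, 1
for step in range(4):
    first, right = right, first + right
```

Let's trace through this code step by step.

Initialize: first = 1
Initialize: right = 1
Entering loop: for step in range(4):
After iteration 1: step = 0, first = 1, right = 2
After iteration 2: step = 1, first = 2, right = 3
After iteration 3: step = 2, first = 3, right = 5
After iteration 4: step = 3, first = 5, right = 8
Loop ends.

Final answer: 5, 8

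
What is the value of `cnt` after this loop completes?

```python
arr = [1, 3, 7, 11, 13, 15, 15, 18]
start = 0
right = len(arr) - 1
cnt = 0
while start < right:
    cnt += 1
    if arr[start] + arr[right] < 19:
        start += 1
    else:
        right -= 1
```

Let's trace through this code step by step.

Initialize: arr = [1, 3, 7, 11, 13, 15, 15, 18]
Initialize: start = 0
Initialize: right = 7
Initialize: cnt = 0
Entering loop: while start < right:
After iteration 1: start = 0, right = 6, cnt = 1
After iteration 2: start = 1, right = 6, cnt = 2
After iteration 3: start = 2, right = 6, cnt = 3
After iteration 4: start = 2, right = 5, cnt = 4
After iteration 5: start = 2, right = 4, cnt = 5
After iteration 6: start = 2, right = 3, cnt = 6
After iteration 7: start = 3, right = 3, cnt = 7
Loop ends.

Final answer: 7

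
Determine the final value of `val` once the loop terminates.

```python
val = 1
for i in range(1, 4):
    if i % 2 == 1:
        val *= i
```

Let's trace through this code step by step.

Initialize: val = 1
Entering loop: for i in range(1, 4):
After iteration 1: i = 1, val = 1
After iteration 2: i = 2, val = 1
After iteration 3: i = 3, val = 3
Loop ends.

Final answer: 3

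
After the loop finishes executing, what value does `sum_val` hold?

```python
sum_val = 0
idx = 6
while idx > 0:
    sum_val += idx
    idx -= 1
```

Let's trace through this code step by step.

Initialize: sum_val = 0
Initialize: idx = 6
Entering loop: while idx > 0:
After iteration 1: sum_val = 6, idx = 5
After iteration 2: sum_val = 11, idx = 4
After iteration 3: sum_val = 15, idx = 3
After iteration 4: sum_val = 18, idx = 2
After iteration 5: sum_val = 20, idx = 1
After iteration 6: sum_val = 21, idx = 0
Loop ends.

Final answer: 21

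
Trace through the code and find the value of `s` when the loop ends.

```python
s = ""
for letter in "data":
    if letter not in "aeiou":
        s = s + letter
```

Let's trace through this code step by step.

Initialize: s = ''
Entering loop: for letter in "data":
After iteration 1: letter = 'd', s = 'd'
After iteration 2: letter = 'a', s = 'd'
After iteration 3: letter = 't', s = 'dt'
After iteration 4: letter = 'a', s = 'dt'
Loop ends.

Final answer: 'dt'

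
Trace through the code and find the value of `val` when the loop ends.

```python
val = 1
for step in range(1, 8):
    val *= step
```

Let's trace through this code step by step.

Initialize: val = 1
Entering loop: for step in range(1, 8):
After iteration 1: step = 1, val = 1
After iteration 2: step = 2, val = 2
After iteration 3: step = 3, val = 6
After iteration 4: step = 4, val = 24
After iteration 5: step = 5, val = 120
After iteration 6: step = 6, val = 720
After iteration 7: step = 7, val = 5040
Loop ends.

Final answer: 5040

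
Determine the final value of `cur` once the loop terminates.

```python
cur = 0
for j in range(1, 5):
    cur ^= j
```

Let's trace through this code step by step.

Initialize: cur = 0
Entering loop: for j in range(1, 5):
After iteration 1: j = 1, cur = 1
After iteration 2: j = 2, cur = 3
After iteration 3: j = 3, cur = 0
After iteration 4: j = 4, cur = 4
Loop ends.

Final answer: 4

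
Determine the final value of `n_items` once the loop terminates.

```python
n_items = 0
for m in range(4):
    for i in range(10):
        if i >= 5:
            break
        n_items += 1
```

Let's trace through this code step by step.

Initialize: n_items = 0
Entering loop: for m in range(4):
After iteration 1: m = 0, n_items = 5
After iteration 2: m = 1, n_items = 10
After iteration 3: m = 2, n_items = 15
After iteration 4: m = 3, n_items = 20
Loop ends.

Final answer: 20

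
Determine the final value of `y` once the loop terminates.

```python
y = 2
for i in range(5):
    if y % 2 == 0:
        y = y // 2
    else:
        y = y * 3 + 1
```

Let's trace through this code step by step.

Initialize: y = 2
Entering loop: for i in range(5):
After iteration 1: i = 0, y = 1
After iteration 2: i = 1, y = 4
After iteration 3: i = 2, y = 2
After iteration 4: i = 3, y = 1
After iteration 5: i = 4, y = 4
Loop ends.

Final answer: 4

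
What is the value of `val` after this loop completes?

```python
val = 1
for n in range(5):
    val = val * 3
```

Let's trace through this code step by step.

Initialize: val = 1
Entering loop: for n in range(5):
After iteration 1: n = 0, val = 3
After iteration 2: n = 1, val = 9
After iteration 3: n = 2, val = 27
After iteration 4: n = 3, val = 81
After iteration 5: n = 4, val = 243
Loop ends.

Final answer: 243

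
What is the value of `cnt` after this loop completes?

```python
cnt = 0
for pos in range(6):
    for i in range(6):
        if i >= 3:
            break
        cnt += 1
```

Let's trace through this code step by step.

Initialize: cnt = 0
Entering loop: for pos in range(6):
After iteration 1: pos = 0, cnt = 3
After iteration 2: pos = 1, cnt = 6
After iteration 3: pos = 2, cnt = 9
After iteration 4: pos = 3, cnt = 12
After iteration 5: pos = 4, cnt = 15
After iteration 6: pos = 5, cnt = 18
Loop ends.

Final answer: 18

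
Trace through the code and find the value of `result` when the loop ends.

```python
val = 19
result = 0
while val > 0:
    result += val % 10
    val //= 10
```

Let's trace through this code step by step.

Initialize: val = 19
Initialize: result = 0
Entering loop: while val > 0:
After iteration 1: val = 1, result = 9
After iteration 2: val = 0, result = 10
Loop ends.

Final answer: 10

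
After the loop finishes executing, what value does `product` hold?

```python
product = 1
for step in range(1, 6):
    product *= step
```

Let's trace through this code step by step.

Initialize: product = 1
Entering loop: for step in range(1, 6):
After iteration 1: step = 1, product = 1
After iteration 2: step = 2, product = 2
After iteration 3: step = 3, product = 6
After iteration 4: step = 4, product = 24
After iteration 5: step = 5, product = 120
Loop ends.

Final answer: 120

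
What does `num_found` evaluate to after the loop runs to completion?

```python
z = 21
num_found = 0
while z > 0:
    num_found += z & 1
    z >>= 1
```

Let's trace through this code step by step.

Initialize: z = 21
Initialize: num_found = 0
Entering loop: while z > 0:
After iteration 1: z = 10, num_found = 1
After iteration 2: z = 5, num_found = 1
After iteration 3: z = 2, num_found = 2
After iteration 4: z = 1, num_found = 2
After iteration 5: z = 0, num_found = 3
Loop ends.

Final answer: 3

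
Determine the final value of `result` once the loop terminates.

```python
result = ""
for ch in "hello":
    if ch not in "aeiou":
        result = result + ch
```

Let's trace through this code step by step.

Initialize: result = ''
Entering loop: for ch in "hello":
After iteration 1: ch = 'h', result = 'h'
After iteration 2: ch = 'e', result = 'h'
After iteration 3: ch = 'l', result = 'hl'
After iteration 4: ch = 'l', result = 'hll'
After iteration 5: ch = 'o', result = 'hll'
Loop ends.

Final answer: 'hll'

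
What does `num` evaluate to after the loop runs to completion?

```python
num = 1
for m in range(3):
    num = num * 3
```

Let's trace through this code step by step.

Initialize: num = 1
Entering loop: for m in range(3):
After iteration 1: m = 0, num = 3
After iteration 2: m = 1, num = 9
After iteration 3: m = 2, num = 27
Loop ends.

Final answer: 27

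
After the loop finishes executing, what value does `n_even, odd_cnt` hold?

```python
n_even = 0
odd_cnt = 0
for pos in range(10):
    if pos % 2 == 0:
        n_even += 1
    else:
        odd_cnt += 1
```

Let's trace through this code step by step.

Initialize: n_even = 0
Initialize: odd_cnt = 0
Entering loop: for pos in range(10):
After iteration 1: pos = 0, n_even = 1, odd_cnt = 0
After iteration 2: pos = 1, n_even = 1, odd_cnt = 1
After iteration 3: pos = 2, n_even = 2, odd_cnt = 1
After iteration 4: pos = 3, n_even = 2, odd_cnt = 2
After iteration 5: pos = 4, n_even = 3, odd_cnt = 2
After iteration 6: pos = 5, n_even = 3, odd_cnt = 3
After iteration 7: pos = 6, n_even = 4, odd_cnt = 3
After iteration 8: pos = 7, n_even = 4, odd_cnt = 4
After iteration 9: pos = 8, n_even = 5, odd_cnt = 4
After iteration 10: pos = 9, n_even = 5, odd_cnt = 5
Loop ends.

Final answer: 5, 5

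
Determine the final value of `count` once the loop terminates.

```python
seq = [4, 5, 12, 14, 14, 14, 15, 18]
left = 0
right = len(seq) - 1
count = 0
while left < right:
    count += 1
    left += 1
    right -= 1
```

Let's trace through this code step by step.

Initialize: seq = [4, 5, 12, 14, 14, 14, 15, 18]
Initialize: left = 0
Initialize: right = 7
Initialize: count = 0
Entering loop: while left < right:
After iteration 1: left = 1, right = 6, count = 1
After iteration 2: left = 2, right = 5, count = 2
After iteration 3: left = 3, right = 4, count = 3
After iteration 4: left = 4, right = 3, count = 4
Loop ends.

Final answer: 4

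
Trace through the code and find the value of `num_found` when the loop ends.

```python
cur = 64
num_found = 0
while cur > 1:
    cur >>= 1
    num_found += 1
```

Let's trace through this code step by step.

Initialize: cur = 64
Initialize: num_found = 0
Entering loop: while cur > 1:
After iteration 1: cur = 32, num_found = 1
After iteration 2: cur = 16, num_found = 2
After iteration 3: cur = 8, num_found = 3
After iteration 4: cur = 4, num_found = 4
After iteration 5: cur = 2, num_found = 5
After iteration 6: cur = 1, num_found = 6
Loop ends.

Final answer: 6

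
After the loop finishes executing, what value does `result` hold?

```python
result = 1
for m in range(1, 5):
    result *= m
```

Let's trace through this code step by step.

Initialize: result = 1
Entering loop: for m in range(1, 5):
After iteration 1: m = 1, result = 1
After iteration 2: m = 2, result = 2
After iteration 3: m = 3, result = 6
After iteration 4: m = 4, result = 24
Loop ends.

Final answer: 24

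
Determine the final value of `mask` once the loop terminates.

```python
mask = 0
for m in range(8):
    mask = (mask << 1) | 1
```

Let's trace through this code step by step.

Initialize: mask = 0
Entering loop: for m in range(8):
After iteration 1: m = 0, mask = 1
After iteration 2: m = 1, mask = 3
After iteration 3: m = 2, mask = 7
After iteration 4: m = 3, mask = 15
After iteration 5: m = 4, mask = 31
After iteration 6: m = 5, mask = 63
After iteration 7: m = 6, mask = 127
After iteration 8: m = 7, mask = 255
Loop ends.

Final answer: 255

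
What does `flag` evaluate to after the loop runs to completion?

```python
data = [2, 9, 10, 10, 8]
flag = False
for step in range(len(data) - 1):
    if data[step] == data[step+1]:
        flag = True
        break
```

Let's trace through this code step by step.

Initialize: data = [2, 9, 10, 10, 8]
Initialize: flag = False
Entering loop: for step in range(len(data) - 1):
After iteration 1: step = 0, flag = False
After iteration 2: step = 1, flag = False
After iteration 3: step = 2, flag = True
Loop ends.

Final answer: True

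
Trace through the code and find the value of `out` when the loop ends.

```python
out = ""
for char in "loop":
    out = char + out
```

Let's trace through this code step by step.

Initialize: out = ''
Entering loop: for char in "loop":
After iteration 1: char = 'l', out = 'l'
After iteration 2: char = 'o', out = 'ol'
After iteration 3: char = 'o', out = 'ool'
After iteration 4: char = 'p', out = 'pool'
Loop ends.

Final answer: 'pool'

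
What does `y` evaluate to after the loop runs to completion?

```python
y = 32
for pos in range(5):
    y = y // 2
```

Let's trace through this code step by step.

Initialize: y = 32
Entering loop: for pos in range(5):
After iteration 1: pos = 0, y = 16
After iteration 2: pos = 1, y = 8
After iteration 3: pos = 2, y = 4
After iteration 4: pos = 3, y = 2
After iteration 5: pos = 4, y = 1
Loop ends.

Final answer: 1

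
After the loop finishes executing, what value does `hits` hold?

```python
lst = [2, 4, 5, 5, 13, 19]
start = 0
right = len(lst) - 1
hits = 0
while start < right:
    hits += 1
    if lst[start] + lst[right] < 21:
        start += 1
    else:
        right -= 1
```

Let's trace through this code step by step.

Initialize: lst = [2, 4, 5, 5, 13, 19]
Initialize: start = 0
Initialize: right = 5
Initialize: hits = 0
Entering loop: while start < right:
After iteration 1: start = 0, right = 4, hits = 1
After iteration 2: start = 1, right = 4, hits = 2
After iteration 3: start = 2, right = 4, hits = 3
After iteration 4: start = 3, right = 4, hits = 4
After iteration 5: start = 4, right = 4, hits = 5
Loop ends.

Final answer: 5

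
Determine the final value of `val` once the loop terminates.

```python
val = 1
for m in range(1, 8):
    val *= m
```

Let's trace through this code step by step.

Initialize: val = 1
Entering loop: for m in range(1, 8):
After iteration 1: m = 1, val = 1
After iteration 2: m = 2, val = 2
After iteration 3: m = 3, val = 6
After iteration 4: m = 4, val = 24
After iteration 5: m = 5, val = 120
After iteration 6: m = 6, val = 720
After iteration 7: m = 7, val = 5040
Loop ends.

Final answer: 5040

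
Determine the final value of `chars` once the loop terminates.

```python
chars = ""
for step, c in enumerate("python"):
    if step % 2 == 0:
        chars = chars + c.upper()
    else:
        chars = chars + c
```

Let's trace through this code step by step.

Initialize: chars = ''
Entering loop: for step, c in enumerate("python"):
After iteration 1: step = 0, c = 'p', chars = 'P'
After iteration 2: step = 1, c = 'y', chars = 'Py'
After iteration 3: step = 2, c = 't', chars = 'PyT'
After iteration 4: step = 3, c = 'h', chars = 'PyTh'
After iteration 5: step = 4, c = 'o', chars = 'PyThO'
After iteration 6: step = 5, c = 'n', chars = 'PyThOn'
Loop ends.

Final answer: 'PyThOn'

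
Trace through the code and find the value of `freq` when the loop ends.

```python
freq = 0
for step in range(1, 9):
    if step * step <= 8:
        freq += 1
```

Let's trace through this code step by step.

Initialize: freq = 0
Entering loop: for step in range(1, 9):
After iteration 1: step = 1, freq = 1
After iteration 2: step = 2, freq = 2
After iteration 3: step = 3, freq = 2
After iteration 4: step = 4, freq = 2
After iteration 5: step = 5, freq = 2
After iteration 6: step = 6, freq = 2
After iteration 7: step = 7, freq = 2
After iteration 8: step = 8, freq = 2
Loop ends.

Final answer: 2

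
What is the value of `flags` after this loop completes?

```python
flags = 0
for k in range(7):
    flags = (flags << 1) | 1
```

Let's trace through this code step by step.

Initialize: flags = 0
Entering loop: for k in range(7):
After iteration 1: k = 0, flags = 1
After iteration 2: k = 1, flags = 3
After iteration 3: k = 2, flags = 7
After iteration 4: k = 3, flags = 15
After iteration 5: k = 4, flags = 31
After iteration 6: k = 5, flags = 63
After iteration 7: k = 6, flags = 127
Loop ends.

Final answer: 127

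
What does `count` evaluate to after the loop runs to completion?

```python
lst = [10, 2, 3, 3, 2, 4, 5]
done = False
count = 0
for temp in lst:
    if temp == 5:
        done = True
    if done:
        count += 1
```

Let's trace through this code step by step.

Initialize: lst = [10, 2, 3, 3, 2, 4, 5]
Initialize: done = False
Initialize: count = 0
Entering loop: for temp in lst:
After iteration 1: temp = 10, done = False, count = 0
After iteration 2: temp = 2, done = False, count = 0
After iteration 3: temp = 3, done = False, count = 0
After iteration 4: temp = 3, done = False, count = 0
After iteration 5: temp = 2, done = False, count = 0
After iteration 6: temp = 4, done = False, count = 0
After iteration 7: temp = 5, done = True, count = 1
Loop ends.

Final answer: 1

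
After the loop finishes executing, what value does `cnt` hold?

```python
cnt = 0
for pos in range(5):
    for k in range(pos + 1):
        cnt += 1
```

Let's trace through this code step by step.

Initialize: cnt = 0
Entering loop: for pos in range(5):
After iteration 1: pos = 0, cnt = 1, k = 0
After iteration 2: pos = 1, cnt = 3, k = 1
After iteration 3: pos = 2, cnt = 6, k = 2
After iteration 4: pos = 3, cnt = 10, k = 3
After iteration 5: pos = 4, cnt = 15, k = 4
Loop ends.

Final answer: 15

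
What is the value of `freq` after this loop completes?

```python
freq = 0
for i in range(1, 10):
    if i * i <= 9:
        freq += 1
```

Let's trace through this code step by step.

Initialize: freq = 0
Entering loop: for i in range(1, 10):
After iteration 1: i = 1, freq = 1
After iteration 2: i = 2, freq = 2
After iteration 3: i = 3, freq = 3
After iteration 4: i = 4, freq = 3
After iteration 5: i = 5, freq = 3
After iteration 6: i = 6, freq = 3
After iteration 7: i = 7, freq = 3
After iteration 8: i = 8, freq = 3
After iteration 9: i = 9, freq = 3
Loop ends.

Final answer: 3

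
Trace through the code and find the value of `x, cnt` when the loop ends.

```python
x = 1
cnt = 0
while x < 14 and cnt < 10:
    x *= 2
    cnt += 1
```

Let's trace through this code step by step.

Initialize: x = 1
Initialize: cnt = 0
Entering loop: while x < 14 and cnt < 10:
After iteration 1: x = 2, cnt = 1
After iteration 2: x = 4, cnt = 2
After iteration 3: x = 8, cnt = 3
After iteration 4: x = 16, cnt = 4
Loop ends.

Final answer: 16, 4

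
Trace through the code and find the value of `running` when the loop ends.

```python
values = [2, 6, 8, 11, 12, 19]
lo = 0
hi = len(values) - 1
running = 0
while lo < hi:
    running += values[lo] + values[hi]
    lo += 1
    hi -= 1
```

Let's trace through this code step by step.

Initialize: values = [2, 6, 8, 11, 12, 19]
Initialize: lo = 0
Initialize: hi = 5
Initialize: running = 0
Entering loop: while lo < hi:
After iteration 1: lo = 1, hi = 4, running = 21
After iteration 2: lo = 2, hi = 3, running = 39
After iteration 3: lo = 3, hi = 2, running = 58
Loop ends.

Final answer: 58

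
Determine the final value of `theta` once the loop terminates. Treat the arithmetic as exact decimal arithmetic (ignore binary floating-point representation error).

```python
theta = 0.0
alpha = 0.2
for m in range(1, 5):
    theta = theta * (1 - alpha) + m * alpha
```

Let's trace through this code step by step.

Initialize: theta = 0.0
Initialize: alpha = 0.2
Entering loop: for m in range(1, 5):
After iteration 1: m = 1, theta = 0.2
After iteration 2: m = 2, theta = 0.56
After iteration 3: m = 3, theta = 1.048
After iteration 4: m = 4, theta = 1.6384
Loop ends.

Final answer: 1.6384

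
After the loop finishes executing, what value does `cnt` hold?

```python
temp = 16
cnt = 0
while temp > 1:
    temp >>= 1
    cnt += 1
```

Let's trace through this code step by step.

Initialize: temp = 16
Initialize: cnt = 0
Entering loop: while temp > 1:
After iteration 1: temp = 8, cnt = 1
After iteration 2: temp = 4, cnt = 2
After iteration 3: temp = 2, cnt = 3
After iteration 4: temp = 1, cnt = 4
Loop ends.

Final answer: 4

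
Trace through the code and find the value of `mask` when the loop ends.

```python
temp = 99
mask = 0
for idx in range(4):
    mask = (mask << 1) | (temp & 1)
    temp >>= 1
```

Let's trace through this code step by step.

Initialize: temp = 99
Initialize: mask = 0
Entering loop: for idx in range(4):
After iteration 1: idx = 0, temp = 49, mask = 1
After iteration 2: idx = 1, temp = 24, mask = 3
After iteration 3: idx = 2, temp = 12, mask = 6
After iteration 4: idx = 3, temp = 6, mask = 12
Loop ends.

Final answer: 12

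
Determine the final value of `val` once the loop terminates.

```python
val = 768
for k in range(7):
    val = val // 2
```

Let's trace through this code step by step.

Initialize: val = 768
Entering loop: for k in range(7):
After iteration 1: k = 0, val = 384
After iteration 2: k = 1, val = 192
After iteration 3: k = 2, val = 96
After iteration 4: k = 3, val = 48
After iteration 5: k = 4, val = 24
After iteration 6: k = 5, val = 12
After iteration 7: k = 6, val = 6
Loop ends.

Final answer: 6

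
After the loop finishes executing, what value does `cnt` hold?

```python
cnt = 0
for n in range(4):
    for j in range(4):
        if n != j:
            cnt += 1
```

Let's trace through this code step by step.

Initialize: cnt = 0
Entering loop: for n in range(4):
After iteration 1: n = 0, cnt = 3
After iteration 2: n = 1, cnt = 6
After iteration 3: n = 2, cnt = 9
After iteration 4: n = 3, cnt = 12
Loop ends.

Final answer: 12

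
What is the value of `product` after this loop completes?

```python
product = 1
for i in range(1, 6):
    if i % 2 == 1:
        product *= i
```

Let's trace through this code step by step.

Initialize: product = 1
Entering loop: for i in range(1, 6):
After iteration 1: i = 1, product = 1
After iteration 2: i = 2, product = 1
After iteration 3: i = 3, product = 3
After iteration 4: i = 4, product = 3
After iteration 5: i = 5, product = 15
Loop ends.

Final answer: 15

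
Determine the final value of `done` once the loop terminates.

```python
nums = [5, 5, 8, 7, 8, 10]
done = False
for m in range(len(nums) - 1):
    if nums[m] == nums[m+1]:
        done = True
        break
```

Let's trace through this code step by step.

Initialize: nums = [5, 5, 8, 7, 8, 10]
Initialize: done = False
Entering loop: for m in range(len(nums) - 1):
After iteration 1: m = 0, done = True
Loop ends.

Final answer: True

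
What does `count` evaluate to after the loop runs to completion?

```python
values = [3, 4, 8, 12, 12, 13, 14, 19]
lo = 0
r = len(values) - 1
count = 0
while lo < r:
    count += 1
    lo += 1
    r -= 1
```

Let's trace through this code step by step.

Initialize: values = [3, 4, 8, 12, 12, 13, 14, 19]
Initialize: lo = 0
Initialize: r = 7
Initialize: count = 0
Entering loop: while lo < r:
After iteration 1: lo = 1, r = 6, count = 1
After iteration 2: lo = 2, r = 5, count = 2
After iteration 3: lo = 3, r = 4, count = 3
After iteration 4: lo = 4, r = 3, count = 4
Loop ends.

Final answer: 4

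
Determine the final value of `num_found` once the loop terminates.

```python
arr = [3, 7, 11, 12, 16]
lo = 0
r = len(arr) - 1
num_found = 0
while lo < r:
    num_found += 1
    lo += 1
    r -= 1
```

Let's trace through this code step by step.

Initialize: arr = [3, 7, 11, 12, 16]
Initialize: lo = 0
Initialize: r = 4
Initialize: num_found = 0
Entering loop: while lo < r:
After iteration 1: lo = 1, r = 3, num_found = 1
After iteration 2: lo = 2, r = 2, num_found = 2
Loop ends.

Final answer: 2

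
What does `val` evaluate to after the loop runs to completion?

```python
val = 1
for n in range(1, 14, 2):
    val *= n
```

Let's trace through this code step by step.

Initialize: val = 1
Entering loop: for n in range(1, 14, 2):
After iteration 1: n = 1, val = 1
After iteration 2: n = 3, val = 3
After iteration 3: n = 5, val = 15
After iteration 4: n = 7, val = 105
After iteration 5: n = 9, val = 945
After iteration 6: n = 11, val = 10395
After iteration 7: n = 13, val = 135135
Loop ends.

Final answer: 135135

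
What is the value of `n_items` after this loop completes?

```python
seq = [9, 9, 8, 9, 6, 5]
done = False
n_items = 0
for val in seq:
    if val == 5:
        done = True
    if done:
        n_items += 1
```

Let's trace through this code step by step.

Initialize: seq = [9, 9, 8, 9, 6, 5]
Initialize: done = False
Initialize: n_items = 0
Entering loop: for val in seq:
After iteration 1: val = 9, done = False, n_items = 0
After iteration 2: val = 9, done = False, n_items = 0
After iteration 3: val = 8, done = False, n_items = 0
After iteration 4: val = 9, done = False, n_items = 0
After iteration 5: val = 6, done = False, n_items = 0
After iteration 6: val = 5, done = True, n_items = 1
Loop ends.

Final answer: 1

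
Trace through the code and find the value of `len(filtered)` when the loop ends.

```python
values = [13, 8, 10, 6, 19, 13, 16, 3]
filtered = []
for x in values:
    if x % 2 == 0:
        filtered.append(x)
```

Let's trace through this code step by step.

Initialize: values = [13, 8, 10, 6, 19, 13, 16, 3]
Initialize: filtered = []
Entering loop: for x in values:
After iteration 1: x = 13, filtered = []
After iteration 2: x = 8, filtered = [8]
After iteration 3: x = 10, filtered = [8, 10]
After iteration 4: x = 6, filtered = [8, 10, 6]
After iteration 5: x = 19, filtered = [8, 10, 6]
After iteration 6: x = 13, filtered = [8, 10, 6]
After iteration 7: x = 16, filtered = [8, 10, 6, 16]
After iteration 8: x = 3, filtered = [8, 10, 6, 16]
Loop ends.
len(filtered) = 4

Final answer: 4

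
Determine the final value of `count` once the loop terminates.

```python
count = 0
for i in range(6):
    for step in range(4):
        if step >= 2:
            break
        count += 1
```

Let's trace through this code step by step.

Initialize: count = 0
Entering loop: for i in range(6):
After iteration 1: i = 0, count = 2
After iteration 2: i = 1, count = 4
After iteration 3: i = 2, count = 6
After iteration 4: i = 3, count = 8
After iteration 5: i = 4, count = 10
After iteration 6: i = 5, count = 12
Loop ends.

Final answer: 12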